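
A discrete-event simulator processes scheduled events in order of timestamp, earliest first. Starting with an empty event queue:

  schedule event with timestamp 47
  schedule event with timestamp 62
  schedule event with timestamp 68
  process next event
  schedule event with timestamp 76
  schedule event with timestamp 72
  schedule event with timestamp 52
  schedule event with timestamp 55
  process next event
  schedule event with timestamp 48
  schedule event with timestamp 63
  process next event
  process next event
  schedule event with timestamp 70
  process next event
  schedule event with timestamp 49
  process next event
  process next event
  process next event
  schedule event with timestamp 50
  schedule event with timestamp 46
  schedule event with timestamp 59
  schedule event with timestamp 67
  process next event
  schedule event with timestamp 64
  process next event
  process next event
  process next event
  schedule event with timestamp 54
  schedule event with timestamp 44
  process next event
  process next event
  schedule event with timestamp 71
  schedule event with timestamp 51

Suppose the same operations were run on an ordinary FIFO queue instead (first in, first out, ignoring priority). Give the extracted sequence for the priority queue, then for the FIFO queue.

priority queue: 47, 52, 48, 55, 62, 49, 63, 68, 46, 50, 59, 64, 44, 54; FIFO queue: 47, 62, 68, 76, 72, 52, 55, 48, 63, 70, 49, 50, 46, 59

insert 47 → {47}
insert 62 → {47, 62}
insert 68 → {47, 62, 68}
process next event → 47; now {62, 68}
insert 76 → {62, 68, 76}
insert 72 → {62, 68, 72, 76}
insert 52 → {52, 62, 68, 72, 76}
insert 55 → {52, 55, 62, 68, 72, 76}
process next event → 52; now {55, 62, 68, 72, 76}
insert 48 → {48, 55, 62, 68, 72, 76}
insert 63 → {48, 55, 62, 63, 68, 72, 76}
process next event → 48; now {55, 62, 63, 68, 72, 76}
process next event → 55; now {62, 63, 68, 72, 76}
insert 70 → {62, 63, 68, 70, 72, 76}
process next event → 62; now {63, 68, 70, 72, 76}
insert 49 → {49, 63, 68, 70, 72, 76}
process next event → 49; now {63, 68, 70, 72, 76}
process next event → 63; now {68, 70, 72, 76}
process next event → 68; now {70, 72, 76}
insert 50 → {50, 70, 72, 76}
insert 46 → {46, 50, 70, 72, 76}
insert 59 → {46, 50, 59, 70, 72, 76}
insert 67 → {46, 50, 59, 67, 70, 72, 76}
process next event → 46; now {50, 59, 67, 70, 72, 76}
insert 64 → {50, 59, 64, 67, 70, 72, 76}
process next event → 50; now {59, 64, 67, 70, 72, 76}
process next event → 59; now {64, 67, 70, 72, 76}
process next event → 64; now {67, 70, 72, 76}
insert 54 → {54, 67, 70, 72, 76}
insert 44 → {44, 54, 67, 70, 72, 76}
process next event → 44; now {54, 67, 70, 72, 76}
process next event → 54; now {67, 70, 72, 76}
insert 71 → {67, 70, 71, 72, 76}
insert 51 → {51, 67, 70, 71, 72, 76}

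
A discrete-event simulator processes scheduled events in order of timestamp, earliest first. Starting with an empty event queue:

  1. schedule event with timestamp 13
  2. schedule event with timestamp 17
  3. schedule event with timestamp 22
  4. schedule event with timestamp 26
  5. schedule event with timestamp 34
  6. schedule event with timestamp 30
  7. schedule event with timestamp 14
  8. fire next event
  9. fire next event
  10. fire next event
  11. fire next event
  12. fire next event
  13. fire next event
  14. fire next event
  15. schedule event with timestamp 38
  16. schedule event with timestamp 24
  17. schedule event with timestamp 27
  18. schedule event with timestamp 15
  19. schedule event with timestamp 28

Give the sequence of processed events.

13 → 14 → 17 → 22 → 26 → 30 → 34

insert 13 → {13}
insert 17 → {13, 17}
insert 22 → {13, 17, 22}
insert 26 → {13, 17, 22, 26}
insert 34 → {13, 17, 22, 26, 34}
insert 30 → {13, 17, 22, 26, 30, 34}
insert 14 → {13, 14, 17, 22, 26, 30, 34}
fire next event → 13; now {14, 17, 22, 26, 30, 34}
fire next event → 14; now {17, 22, 26, 30, 34}
fire next event → 17; now {22, 26, 30, 34}
fire next event → 22; now {26, 30, 34}
fire next event → 26; now {30, 34}
fire next event → 30; now {34}
fire next event → 34; now {}
insert 38 → {38}
insert 24 → {24, 38}
insert 27 → {24, 27, 38}
insert 15 → {15, 24, 27, 38}
insert 28 → {15, 24, 27, 28, 38}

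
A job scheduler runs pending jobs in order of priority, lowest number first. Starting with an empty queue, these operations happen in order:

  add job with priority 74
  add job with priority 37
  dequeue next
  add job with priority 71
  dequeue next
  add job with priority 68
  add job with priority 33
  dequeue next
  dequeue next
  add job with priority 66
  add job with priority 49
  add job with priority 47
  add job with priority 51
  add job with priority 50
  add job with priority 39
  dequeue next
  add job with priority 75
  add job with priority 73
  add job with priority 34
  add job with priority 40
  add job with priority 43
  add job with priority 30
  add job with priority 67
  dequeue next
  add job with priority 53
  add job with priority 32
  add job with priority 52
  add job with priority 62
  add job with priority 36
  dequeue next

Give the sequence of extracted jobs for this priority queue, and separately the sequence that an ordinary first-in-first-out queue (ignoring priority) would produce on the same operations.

insert 74 → {74}
insert 37 → {37, 74}
dequeue next → 37; now {74}
insert 71 → {71, 74}
dequeue next → 71; now {74}
insert 68 → {68, 74}
insert 33 → {33, 68, 74}
dequeue next → 33; now {68, 74}
dequeue next → 68; now {74}
insert 66 → {66, 74}
insert 49 → {49, 66, 74}
insert 47 → {47, 49, 66, 74}
insert 51 → {47, 49, 51, 66, 74}
insert 50 → {47, 49, 50, 51, 66, 74}
insert 39 → {39, 47, 49, 50, 51, 66, 74}
dequeue next → 39; now {47, 49, 50, 51, 66, 74}
insert 75 → {47, 49, 50, 51, 66, 74, 75}
insert 73 → {47, 49, 50, 51, 66, 73, 74, 75}
insert 34 → {34, 47, 49, 50, 51, 66, 73, 74, 75}
insert 40 → {34, 40, 47, 49, 50, 51, 66, 73, 74, 75}
insert 43 → {34, 40, 43, 47, 49, 50, 51, 66, 73, 74, 75}
insert 30 → {30, 34, 40, 43, 47, 49, 50, 51, 66, 73, 74, 75}
insert 67 → {30, 34, 40, 43, 47, 49, 50, 51, 66, 67, 73, 74, 75}
dequeue next → 30; now {34, 40, 43, 47, 49, 50, 51, 66, 67, 73, 74, 75}
insert 53 → {34, 40, 43, 47, 49, 50, 51, 53, 66, 67, 73, 74, 75}
insert 32 → {32, 34, 40, 43, 47, 49, 50, 51, 53, 66, 67, 73, 74, 75}
insert 52 → {32, 34, 40, 43, 47, 49, 50, 51, 52, 53, 66, 67, 73, 74, 75}
insert 62 → {32, 34, 40, 43, 47, 49, 50, 51, 52, 53, 62, 66, 67, 73, 74, 75}
insert 36 → {32, 34, 36, 40, 43, 47, 49, 50, 51, 52, 53, 62, 66, 67, 73, 74, 75}
dequeue next → 32; now {34, 36, 40, 43, 47, 49, 50, 51, 52, 53, 62, 66, 67, 73, 74, 75}

priority queue: [37, 71, 33, 68, 39, 30, 32]; FIFO queue: 74, 37, 71, 68, 33, 66, 49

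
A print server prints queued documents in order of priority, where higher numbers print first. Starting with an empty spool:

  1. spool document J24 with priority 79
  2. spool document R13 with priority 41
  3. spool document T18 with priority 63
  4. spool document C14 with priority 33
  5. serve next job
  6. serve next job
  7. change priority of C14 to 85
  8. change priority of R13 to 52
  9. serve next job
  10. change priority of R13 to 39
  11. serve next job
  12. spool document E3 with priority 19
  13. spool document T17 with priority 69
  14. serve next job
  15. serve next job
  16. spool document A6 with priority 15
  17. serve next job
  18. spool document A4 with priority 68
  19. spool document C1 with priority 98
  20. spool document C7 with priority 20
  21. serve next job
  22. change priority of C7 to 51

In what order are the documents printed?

add J24 (priority 79) → {J24:79}
add R13 (priority 41) → {J24:79, R13:41}
add T18 (priority 63) → {J24:79, T18:63, R13:41}
add C14 (priority 33) → {J24:79, T18:63, R13:41, C14:33}
serve next job → J24; now {T18:63, R13:41, C14:33}
serve next job → T18; now {R13:41, C14:33}
update C14 to priority 85 → {C14:85, R13:41}
update R13 to priority 52 → {C14:85, R13:52}
serve next job → C14; now {R13:52}
update R13 to priority 39 → {R13:39}
serve next job → R13; now {}
add E3 (priority 19) → {E3:19}
add T17 (priority 69) → {T17:69, E3:19}
serve next job → T17; now {E3:19}
serve next job → E3; now {}
add A6 (priority 15) → {A6:15}
serve next job → A6; now {}
add A4 (priority 68) → {A4:68}
add C1 (priority 98) → {C1:98, A4:68}
add C7 (priority 20) → {C1:98, A4:68, C7:20}
serve next job → C1; now {A4:68, C7:20}
update C7 to priority 51 → {A4:68, C7:51}

[J24, T18, C14, R13, T17, E3, A6, C1]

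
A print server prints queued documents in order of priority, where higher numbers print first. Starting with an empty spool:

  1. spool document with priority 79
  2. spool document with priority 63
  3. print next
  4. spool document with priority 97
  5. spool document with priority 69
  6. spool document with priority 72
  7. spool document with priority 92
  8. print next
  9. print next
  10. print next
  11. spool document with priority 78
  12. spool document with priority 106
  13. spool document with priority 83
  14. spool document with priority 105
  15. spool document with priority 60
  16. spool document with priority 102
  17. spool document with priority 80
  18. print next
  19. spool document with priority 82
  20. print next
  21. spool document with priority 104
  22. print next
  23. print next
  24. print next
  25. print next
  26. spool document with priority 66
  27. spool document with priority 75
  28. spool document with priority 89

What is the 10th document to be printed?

insert 79 → {79}
insert 63 → {79, 63}
print next → 79; now {63}
insert 97 → {97, 63}
insert 69 → {97, 69, 63}
insert 72 → {97, 72, 69, 63}
insert 92 → {97, 92, 72, 69, 63}
print next → 97; now {92, 72, 69, 63}
print next → 92; now {72, 69, 63}
print next → 72; now {69, 63}
insert 78 → {78, 69, 63}
insert 106 → {106, 78, 69, 63}
insert 83 → {106, 83, 78, 69, 63}
insert 105 → {106, 105, 83, 78, 69, 63}
insert 60 → {106, 105, 83, 78, 69, 63, 60}
insert 102 → {106, 105, 102, 83, 78, 69, 63, 60}
insert 80 → {106, 105, 102, 83, 80, 78, 69, 63, 60}
print next → 106; now {105, 102, 83, 80, 78, 69, 63, 60}
insert 82 → {105, 102, 83, 82, 80, 78, 69, 63, 60}
print next → 105; now {102, 83, 82, 80, 78, 69, 63, 60}
insert 104 → {104, 102, 83, 82, 80, 78, 69, 63, 60}
print next → 104; now {102, 83, 82, 80, 78, 69, 63, 60}
print next → 102; now {83, 82, 80, 78, 69, 63, 60}
print next → 83; now {82, 80, 78, 69, 63, 60}
print next → 82; now {80, 78, 69, 63, 60}
insert 66 → {80, 78, 69, 66, 63, 60}
insert 75 → {80, 78, 75, 69, 66, 63, 60}
insert 89 → {89, 80, 78, 75, 69, 66, 63, 60}

82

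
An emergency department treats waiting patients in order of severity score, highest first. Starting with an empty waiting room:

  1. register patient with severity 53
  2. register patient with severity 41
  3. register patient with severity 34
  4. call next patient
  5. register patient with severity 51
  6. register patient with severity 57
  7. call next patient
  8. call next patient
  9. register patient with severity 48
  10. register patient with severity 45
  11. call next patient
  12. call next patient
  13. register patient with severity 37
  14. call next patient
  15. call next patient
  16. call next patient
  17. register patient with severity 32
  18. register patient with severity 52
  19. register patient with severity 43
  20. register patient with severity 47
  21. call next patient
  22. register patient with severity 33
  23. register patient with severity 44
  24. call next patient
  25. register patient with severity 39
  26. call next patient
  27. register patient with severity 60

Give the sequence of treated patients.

insert 53 → {53}
insert 41 → {53, 41}
insert 34 → {53, 41, 34}
call next patient → 53; now {41, 34}
insert 51 → {51, 41, 34}
insert 57 → {57, 51, 41, 34}
call next patient → 57; now {51, 41, 34}
call next patient → 51; now {41, 34}
insert 48 → {48, 41, 34}
insert 45 → {48, 45, 41, 34}
call next patient → 48; now {45, 41, 34}
call next patient → 45; now {41, 34}
insert 37 → {41, 37, 34}
call next patient → 41; now {37, 34}
call next patient → 37; now {34}
call next patient → 34; now {}
insert 32 → {32}
insert 52 → {52, 32}
insert 43 → {52, 43, 32}
insert 47 → {52, 47, 43, 32}
call next patient → 52; now {47, 43, 32}
insert 33 → {47, 43, 33, 32}
insert 44 → {47, 44, 43, 33, 32}
call next patient → 47; now {44, 43, 33, 32}
insert 39 → {44, 43, 39, 33, 32}
call next patient → 44; now {43, 39, 33, 32}
insert 60 → {60, 43, 39, 33, 32}

53 → 57 → 51 → 48 → 45 → 41 → 37 → 34 → 52 → 47 → 44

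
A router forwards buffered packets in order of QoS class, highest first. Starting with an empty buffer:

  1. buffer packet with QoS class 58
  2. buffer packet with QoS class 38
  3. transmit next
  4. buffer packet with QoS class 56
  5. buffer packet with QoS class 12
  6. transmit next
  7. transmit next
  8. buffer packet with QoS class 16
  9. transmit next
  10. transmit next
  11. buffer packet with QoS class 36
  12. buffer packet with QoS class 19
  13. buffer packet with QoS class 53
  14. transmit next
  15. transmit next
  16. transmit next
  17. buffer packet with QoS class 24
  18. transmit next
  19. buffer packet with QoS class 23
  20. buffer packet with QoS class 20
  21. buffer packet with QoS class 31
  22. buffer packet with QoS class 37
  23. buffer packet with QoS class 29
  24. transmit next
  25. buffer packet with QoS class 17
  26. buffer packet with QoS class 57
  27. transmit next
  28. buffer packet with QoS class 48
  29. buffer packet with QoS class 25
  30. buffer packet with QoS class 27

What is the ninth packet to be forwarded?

24

insert 58 → {58}
insert 38 → {58, 38}
transmit next → 58; now {38}
insert 56 → {56, 38}
insert 12 → {56, 38, 12}
transmit next → 56; now {38, 12}
transmit next → 38; now {12}
insert 16 → {16, 12}
transmit next → 16; now {12}
transmit next → 12; now {}
insert 36 → {36}
insert 19 → {36, 19}
insert 53 → {53, 36, 19}
transmit next → 53; now {36, 19}
transmit next → 36; now {19}
transmit next → 19; now {}
insert 24 → {24}
transmit next → 24; now {}
insert 23 → {23}
insert 20 → {23, 20}
insert 31 → {31, 23, 20}
insert 37 → {37, 31, 23, 20}
insert 29 → {37, 31, 29, 23, 20}
transmit next → 37; now {31, 29, 23, 20}
insert 17 → {31, 29, 23, 20, 17}
insert 57 → {57, 31, 29, 23, 20, 17}
transmit next → 57; now {31, 29, 23, 20, 17}
insert 48 → {48, 31, 29, 23, 20, 17}
insert 25 → {48, 31, 29, 25, 23, 20, 17}
insert 27 → {48, 31, 29, 27, 25, 23, 20, 17}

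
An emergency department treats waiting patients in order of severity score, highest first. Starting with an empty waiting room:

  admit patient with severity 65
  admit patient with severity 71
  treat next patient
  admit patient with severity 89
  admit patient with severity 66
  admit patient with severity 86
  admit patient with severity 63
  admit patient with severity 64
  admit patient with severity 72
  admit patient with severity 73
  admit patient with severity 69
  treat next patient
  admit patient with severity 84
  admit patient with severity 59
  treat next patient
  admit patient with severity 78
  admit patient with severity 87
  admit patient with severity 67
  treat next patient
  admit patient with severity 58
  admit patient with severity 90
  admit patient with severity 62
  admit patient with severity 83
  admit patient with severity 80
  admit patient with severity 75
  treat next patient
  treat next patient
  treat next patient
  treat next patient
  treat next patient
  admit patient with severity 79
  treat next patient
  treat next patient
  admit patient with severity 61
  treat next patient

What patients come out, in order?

insert 65 → {65}
insert 71 → {71, 65}
treat next patient → 71; now {65}
insert 89 → {89, 65}
insert 66 → {89, 66, 65}
insert 86 → {89, 86, 66, 65}
insert 63 → {89, 86, 66, 65, 63}
insert 64 → {89, 86, 66, 65, 64, 63}
insert 72 → {89, 86, 72, 66, 65, 64, 63}
insert 73 → {89, 86, 73, 72, 66, 65, 64, 63}
insert 69 → {89, 86, 73, 72, 69, 66, 65, 64, 63}
treat next patient → 89; now {86, 73, 72, 69, 66, 65, 64, 63}
insert 84 → {86, 84, 73, 72, 69, 66, 65, 64, 63}
insert 59 → {86, 84, 73, 72, 69, 66, 65, 64, 63, 59}
treat next patient → 86; now {84, 73, 72, 69, 66, 65, 64, 63, 59}
insert 78 → {84, 78, 73, 72, 69, 66, 65, 64, 63, 59}
insert 87 → {87, 84, 78, 73, 72, 69, 66, 65, 64, 63, 59}
insert 67 → {87, 84, 78, 73, 72, 69, 67, 66, 65, 64, 63, 59}
treat next patient → 87; now {84, 78, 73, 72, 69, 67, 66, 65, 64, 63, 59}
insert 58 → {84, 78, 73, 72, 69, 67, 66, 65, 64, 63, 59, 58}
insert 90 → {90, 84, 78, 73, 72, 69, 67, 66, 65, 64, 63, 59, 58}
insert 62 → {90, 84, 78, 73, 72, 69, 67, 66, 65, 64, 63, 62, 59, 58}
insert 83 → {90, 84, 83, 78, 73, 72, 69, 67, 66, 65, 64, 63, 62, 59, 58}
insert 80 → {90, 84, 83, 80, 78, 73, 72, 69, 67, 66, 65, 64, 63, 62, 59, 58}
insert 75 → {90, 84, 83, 80, 78, 75, 73, 72, 69, 67, 66, 65, 64, 63, 62, 59, 58}
treat next patient → 90; now {84, 83, 80, 78, 75, 73, 72, 69, 67, 66, 65, 64, 63, 62, 59, 58}
treat next patient → 84; now {83, 80, 78, 75, 73, 72, 69, 67, 66, 65, 64, 63, 62, 59, 58}
treat next patient → 83; now {80, 78, 75, 73, 72, 69, 67, 66, 65, 64, 63, 62, 59, 58}
treat next patient → 80; now {78, 75, 73, 72, 69, 67, 66, 65, 64, 63, 62, 59, 58}
treat next patient → 78; now {75, 73, 72, 69, 67, 66, 65, 64, 63, 62, 59, 58}
insert 79 → {79, 75, 73, 72, 69, 67, 66, 65, 64, 63, 62, 59, 58}
treat next patient → 79; now {75, 73, 72, 69, 67, 66, 65, 64, 63, 62, 59, 58}
treat next patient → 75; now {73, 72, 69, 67, 66, 65, 64, 63, 62, 59, 58}
insert 61 → {73, 72, 69, 67, 66, 65, 64, 63, 62, 61, 59, 58}
treat next patient → 73; now {72, 69, 67, 66, 65, 64, 63, 62, 61, 59, 58}

71, 89, 86, 87, 90, 84, 83, 80, 78, 79, 75, 73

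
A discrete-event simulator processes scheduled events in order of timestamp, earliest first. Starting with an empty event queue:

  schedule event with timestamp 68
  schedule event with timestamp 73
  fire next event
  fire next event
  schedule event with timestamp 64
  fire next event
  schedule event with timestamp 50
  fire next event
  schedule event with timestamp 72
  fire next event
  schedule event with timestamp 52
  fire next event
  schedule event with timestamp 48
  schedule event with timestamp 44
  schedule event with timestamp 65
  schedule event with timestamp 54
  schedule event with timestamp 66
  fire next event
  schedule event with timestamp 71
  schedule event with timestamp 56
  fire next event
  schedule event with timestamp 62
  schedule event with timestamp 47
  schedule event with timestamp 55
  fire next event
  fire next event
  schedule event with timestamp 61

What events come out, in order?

68, 73, 64, 50, 72, 52, 44, 48, 47, 54

insert 68 → {68}
insert 73 → {68, 73}
fire next event → 68; now {73}
fire next event → 73; now {}
insert 64 → {64}
fire next event → 64; now {}
insert 50 → {50}
fire next event → 50; now {}
insert 72 → {72}
fire next event → 72; now {}
insert 52 → {52}
fire next event → 52; now {}
insert 48 → {48}
insert 44 → {44, 48}
insert 65 → {44, 48, 65}
insert 54 → {44, 48, 54, 65}
insert 66 → {44, 48, 54, 65, 66}
fire next event → 44; now {48, 54, 65, 66}
insert 71 → {48, 54, 65, 66, 71}
insert 56 → {48, 54, 56, 65, 66, 71}
fire next event → 48; now {54, 56, 65, 66, 71}
insert 62 → {54, 56, 62, 65, 66, 71}
insert 47 → {47, 54, 56, 62, 65, 66, 71}
insert 55 → {47, 54, 55, 56, 62, 65, 66, 71}
fire next event → 47; now {54, 55, 56, 62, 65, 66, 71}
fire next event → 54; now {55, 56, 62, 65, 66, 71}
insert 61 → {55, 56, 61, 62, 65, 66, 71}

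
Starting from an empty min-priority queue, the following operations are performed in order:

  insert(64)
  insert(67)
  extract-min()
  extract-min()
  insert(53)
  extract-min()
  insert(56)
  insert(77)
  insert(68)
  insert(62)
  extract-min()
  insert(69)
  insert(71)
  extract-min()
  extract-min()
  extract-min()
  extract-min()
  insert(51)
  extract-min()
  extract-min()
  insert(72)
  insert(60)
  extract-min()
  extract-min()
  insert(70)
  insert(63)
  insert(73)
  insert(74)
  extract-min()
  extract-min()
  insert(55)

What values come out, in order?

64 → 67 → 53 → 56 → 62 → 68 → 69 → 71 → 51 → 77 → 60 → 72 → 63 → 70

insert 64 → {64}
insert 67 → {64, 67}
extract-min → 64; now {67}
extract-min → 67; now {}
insert 53 → {53}
extract-min → 53; now {}
insert 56 → {56}
insert 77 → {56, 77}
insert 68 → {56, 68, 77}
insert 62 → {56, 62, 68, 77}
extract-min → 56; now {62, 68, 77}
insert 69 → {62, 68, 69, 77}
insert 71 → {62, 68, 69, 71, 77}
extract-min → 62; now {68, 69, 71, 77}
extract-min → 68; now {69, 71, 77}
extract-min → 69; now {71, 77}
extract-min → 71; now {77}
insert 51 → {51, 77}
extract-min → 51; now {77}
extract-min → 77; now {}
insert 72 → {72}
insert 60 → {60, 72}
extract-min → 60; now {72}
extract-min → 72; now {}
insert 70 → {70}
insert 63 → {63, 70}
insert 73 → {63, 70, 73}
insert 74 → {63, 70, 73, 74}
extract-min → 63; now {70, 73, 74}
extract-min → 70; now {73, 74}
insert 55 → {55, 73, 74}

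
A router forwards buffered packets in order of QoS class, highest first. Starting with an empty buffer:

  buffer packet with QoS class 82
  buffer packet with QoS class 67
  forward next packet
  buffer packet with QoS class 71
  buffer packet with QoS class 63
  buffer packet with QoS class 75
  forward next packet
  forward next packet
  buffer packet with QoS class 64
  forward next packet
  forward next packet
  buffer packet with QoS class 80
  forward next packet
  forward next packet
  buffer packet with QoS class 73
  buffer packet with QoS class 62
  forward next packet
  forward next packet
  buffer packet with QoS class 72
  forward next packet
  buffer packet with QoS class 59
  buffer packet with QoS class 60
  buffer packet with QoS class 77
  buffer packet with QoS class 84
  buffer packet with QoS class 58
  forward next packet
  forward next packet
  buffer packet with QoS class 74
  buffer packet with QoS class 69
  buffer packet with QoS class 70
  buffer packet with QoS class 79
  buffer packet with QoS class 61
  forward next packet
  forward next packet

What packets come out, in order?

insert 82 → {82}
insert 67 → {82, 67}
forward next packet → 82; now {67}
insert 71 → {71, 67}
insert 63 → {71, 67, 63}
insert 75 → {75, 71, 67, 63}
forward next packet → 75; now {71, 67, 63}
forward next packet → 71; now {67, 63}
insert 64 → {67, 64, 63}
forward next packet → 67; now {64, 63}
forward next packet → 64; now {63}
insert 80 → {80, 63}
forward next packet → 80; now {63}
forward next packet → 63; now {}
insert 73 → {73}
insert 62 → {73, 62}
forward next packet → 73; now {62}
forward next packet → 62; now {}
insert 72 → {72}
forward next packet → 72; now {}
insert 59 → {59}
insert 60 → {60, 59}
insert 77 → {77, 60, 59}
insert 84 → {84, 77, 60, 59}
insert 58 → {84, 77, 60, 59, 58}
forward next packet → 84; now {77, 60, 59, 58}
forward next packet → 77; now {60, 59, 58}
insert 74 → {74, 60, 59, 58}
insert 69 → {74, 69, 60, 59, 58}
insert 70 → {74, 70, 69, 60, 59, 58}
insert 79 → {79, 74, 70, 69, 60, 59, 58}
insert 61 → {79, 74, 70, 69, 61, 60, 59, 58}
forward next packet → 79; now {74, 70, 69, 61, 60, 59, 58}
forward next packet → 74; now {70, 69, 61, 60, 59, 58}

82 → 75 → 71 → 67 → 64 → 80 → 63 → 73 → 62 → 72 → 84 → 77 → 79 → 74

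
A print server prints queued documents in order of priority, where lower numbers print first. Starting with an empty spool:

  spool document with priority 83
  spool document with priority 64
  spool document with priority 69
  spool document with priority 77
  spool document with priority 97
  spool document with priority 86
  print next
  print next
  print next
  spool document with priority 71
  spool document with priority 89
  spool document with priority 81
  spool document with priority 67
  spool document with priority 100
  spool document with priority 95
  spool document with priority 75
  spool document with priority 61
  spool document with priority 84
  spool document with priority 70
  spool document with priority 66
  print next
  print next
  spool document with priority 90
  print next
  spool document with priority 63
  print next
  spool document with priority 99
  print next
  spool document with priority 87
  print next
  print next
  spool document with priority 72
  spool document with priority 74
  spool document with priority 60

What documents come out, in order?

64 → 69 → 77 → 61 → 66 → 67 → 63 → 70 → 71 → 75

insert 83 → {83}
insert 64 → {64, 83}
insert 69 → {64, 69, 83}
insert 77 → {64, 69, 77, 83}
insert 97 → {64, 69, 77, 83, 97}
insert 86 → {64, 69, 77, 83, 86, 97}
print next → 64; now {69, 77, 83, 86, 97}
print next → 69; now {77, 83, 86, 97}
print next → 77; now {83, 86, 97}
insert 71 → {71, 83, 86, 97}
insert 89 → {71, 83, 86, 89, 97}
insert 81 → {71, 81, 83, 86, 89, 97}
insert 67 → {67, 71, 81, 83, 86, 89, 97}
insert 100 → {67, 71, 81, 83, 86, 89, 97, 100}
insert 95 → {67, 71, 81, 83, 86, 89, 95, 97, 100}
insert 75 → {67, 71, 75, 81, 83, 86, 89, 95, 97, 100}
insert 61 → {61, 67, 71, 75, 81, 83, 86, 89, 95, 97, 100}
insert 84 → {61, 67, 71, 75, 81, 83, 84, 86, 89, 95, 97, 100}
insert 70 → {61, 67, 70, 71, 75, 81, 83, 84, 86, 89, 95, 97, 100}
insert 66 → {61, 66, 67, 70, 71, 75, 81, 83, 84, 86, 89, 95, 97, 100}
print next → 61; now {66, 67, 70, 71, 75, 81, 83, 84, 86, 89, 95, 97, 100}
print next → 66; now {67, 70, 71, 75, 81, 83, 84, 86, 89, 95, 97, 100}
insert 90 → {67, 70, 71, 75, 81, 83, 84, 86, 89, 90, 95, 97, 100}
print next → 67; now {70, 71, 75, 81, 83, 84, 86, 89, 90, 95, 97, 100}
insert 63 → {63, 70, 71, 75, 81, 83, 84, 86, 89, 90, 95, 97, 100}
print next → 63; now {70, 71, 75, 81, 83, 84, 86, 89, 90, 95, 97, 100}
insert 99 → {70, 71, 75, 81, 83, 84, 86, 89, 90, 95, 97, 99, 100}
print next → 70; now {71, 75, 81, 83, 84, 86, 89, 90, 95, 97, 99, 100}
insert 87 → {71, 75, 81, 83, 84, 86, 87, 89, 90, 95, 97, 99, 100}
print next → 71; now {75, 81, 83, 84, 86, 87, 89, 90, 95, 97, 99, 100}
print next → 75; now {81, 83, 84, 86, 87, 89, 90, 95, 97, 99, 100}
insert 72 → {72, 81, 83, 84, 86, 87, 89, 90, 95, 97, 99, 100}
insert 74 → {72, 74, 81, 83, 84, 86, 87, 89, 90, 95, 97, 99, 100}
insert 60 → {60, 72, 74, 81, 83, 84, 86, 87, 89, 90, 95, 97, 99, 100}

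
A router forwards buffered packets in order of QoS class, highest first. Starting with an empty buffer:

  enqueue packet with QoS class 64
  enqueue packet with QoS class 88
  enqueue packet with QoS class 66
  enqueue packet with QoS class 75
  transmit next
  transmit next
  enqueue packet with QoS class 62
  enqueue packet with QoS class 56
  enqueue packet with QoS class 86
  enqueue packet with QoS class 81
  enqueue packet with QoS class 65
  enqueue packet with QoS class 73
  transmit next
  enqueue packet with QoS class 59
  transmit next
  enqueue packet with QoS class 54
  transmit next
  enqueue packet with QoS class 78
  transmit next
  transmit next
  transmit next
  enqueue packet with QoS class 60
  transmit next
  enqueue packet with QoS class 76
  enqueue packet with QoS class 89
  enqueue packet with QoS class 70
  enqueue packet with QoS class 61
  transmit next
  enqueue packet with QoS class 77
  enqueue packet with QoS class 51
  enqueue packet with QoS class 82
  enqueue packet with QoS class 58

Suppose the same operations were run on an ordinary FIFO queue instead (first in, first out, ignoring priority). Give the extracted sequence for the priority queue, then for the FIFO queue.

priority queue: [88, 75, 86, 81, 73, 78, 66, 65, 64, 89]; FIFO queue: 64 → 88 → 66 → 75 → 62 → 56 → 86 → 81 → 65 → 73

insert 64 → {64}
insert 88 → {88, 64}
insert 66 → {88, 66, 64}
insert 75 → {88, 75, 66, 64}
transmit next → 88; now {75, 66, 64}
transmit next → 75; now {66, 64}
insert 62 → {66, 64, 62}
insert 56 → {66, 64, 62, 56}
insert 86 → {86, 66, 64, 62, 56}
insert 81 → {86, 81, 66, 64, 62, 56}
insert 65 → {86, 81, 66, 65, 64, 62, 56}
insert 73 → {86, 81, 73, 66, 65, 64, 62, 56}
transmit next → 86; now {81, 73, 66, 65, 64, 62, 56}
insert 59 → {81, 73, 66, 65, 64, 62, 59, 56}
transmit next → 81; now {73, 66, 65, 64, 62, 59, 56}
insert 54 → {73, 66, 65, 64, 62, 59, 56, 54}
transmit next → 73; now {66, 65, 64, 62, 59, 56, 54}
insert 78 → {78, 66, 65, 64, 62, 59, 56, 54}
transmit next → 78; now {66, 65, 64, 62, 59, 56, 54}
transmit next → 66; now {65, 64, 62, 59, 56, 54}
transmit next → 65; now {64, 62, 59, 56, 54}
insert 60 → {64, 62, 60, 59, 56, 54}
transmit next → 64; now {62, 60, 59, 56, 54}
insert 76 → {76, 62, 60, 59, 56, 54}
insert 89 → {89, 76, 62, 60, 59, 56, 54}
insert 70 → {89, 76, 70, 62, 60, 59, 56, 54}
insert 61 → {89, 76, 70, 62, 61, 60, 59, 56, 54}
transmit next → 89; now {76, 70, 62, 61, 60, 59, 56, 54}
insert 77 → {77, 76, 70, 62, 61, 60, 59, 56, 54}
insert 51 → {77, 76, 70, 62, 61, 60, 59, 56, 54, 51}
insert 82 → {82, 77, 76, 70, 62, 61, 60, 59, 56, 54, 51}
insert 58 → {82, 77, 76, 70, 62, 61, 60, 59, 58, 56, 54, 51}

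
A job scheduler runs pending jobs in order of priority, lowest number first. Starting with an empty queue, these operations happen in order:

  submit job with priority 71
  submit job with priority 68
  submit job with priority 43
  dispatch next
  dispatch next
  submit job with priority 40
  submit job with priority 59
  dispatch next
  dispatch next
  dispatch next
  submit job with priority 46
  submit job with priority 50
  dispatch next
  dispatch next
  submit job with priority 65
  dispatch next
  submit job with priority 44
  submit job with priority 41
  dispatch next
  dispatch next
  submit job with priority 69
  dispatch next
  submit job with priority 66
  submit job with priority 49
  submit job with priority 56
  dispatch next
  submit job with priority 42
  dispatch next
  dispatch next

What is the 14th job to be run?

insert 71 → {71}
insert 68 → {68, 71}
insert 43 → {43, 68, 71}
dispatch next → 43; now {68, 71}
dispatch next → 68; now {71}
insert 40 → {40, 71}
insert 59 → {40, 59, 71}
dispatch next → 40; now {59, 71}
dispatch next → 59; now {71}
dispatch next → 71; now {}
insert 46 → {46}
insert 50 → {46, 50}
dispatch next → 46; now {50}
dispatch next → 50; now {}
insert 65 → {65}
dispatch next → 65; now {}
insert 44 → {44}
insert 41 → {41, 44}
dispatch next → 41; now {44}
dispatch next → 44; now {}
insert 69 → {69}
dispatch next → 69; now {}
insert 66 → {66}
insert 49 → {49, 66}
insert 56 → {49, 56, 66}
dispatch next → 49; now {56, 66}
insert 42 → {42, 56, 66}
dispatch next → 42; now {56, 66}
dispatch next → 56; now {66}

56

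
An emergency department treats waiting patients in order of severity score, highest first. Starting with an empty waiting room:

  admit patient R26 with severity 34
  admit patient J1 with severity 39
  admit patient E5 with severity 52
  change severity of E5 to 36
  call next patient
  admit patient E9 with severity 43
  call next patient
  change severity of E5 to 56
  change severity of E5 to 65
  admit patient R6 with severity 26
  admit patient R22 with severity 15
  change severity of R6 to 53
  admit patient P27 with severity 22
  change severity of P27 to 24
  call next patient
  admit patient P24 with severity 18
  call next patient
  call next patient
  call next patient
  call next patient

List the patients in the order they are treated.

add R26 (severity 34) → {R26:34}
add J1 (severity 39) → {J1:39, R26:34}
add E5 (severity 52) → {E5:52, J1:39, R26:34}
update E5 to severity 36 → {J1:39, E5:36, R26:34}
call next patient → J1; now {E5:36, R26:34}
add E9 (severity 43) → {E9:43, E5:36, R26:34}
call next patient → E9; now {E5:36, R26:34}
update E5 to severity 56 → {E5:56, R26:34}
update E5 to severity 65 → {E5:65, R26:34}
add R6 (severity 26) → {E5:65, R26:34, R6:26}
add R22 (severity 15) → {E5:65, R26:34, R6:26, R22:15}
update R6 to severity 53 → {E5:65, R6:53, R26:34, R22:15}
add P27 (severity 22) → {E5:65, R6:53, R26:34, P27:22, R22:15}
update P27 to severity 24 → {E5:65, R6:53, R26:34, P27:24, R22:15}
call next patient → E5; now {R6:53, R26:34, P27:24, R22:15}
add P24 (severity 18) → {R6:53, R26:34, P27:24, P24:18, R22:15}
call next patient → R6; now {R26:34, P27:24, P24:18, R22:15}
call next patient → R26; now {P27:24, P24:18, R22:15}
call next patient → P27; now {P24:18, R22:15}
call next patient → P24; now {R22:15}

[J1, E9, E5, R6, R26, P27, P24]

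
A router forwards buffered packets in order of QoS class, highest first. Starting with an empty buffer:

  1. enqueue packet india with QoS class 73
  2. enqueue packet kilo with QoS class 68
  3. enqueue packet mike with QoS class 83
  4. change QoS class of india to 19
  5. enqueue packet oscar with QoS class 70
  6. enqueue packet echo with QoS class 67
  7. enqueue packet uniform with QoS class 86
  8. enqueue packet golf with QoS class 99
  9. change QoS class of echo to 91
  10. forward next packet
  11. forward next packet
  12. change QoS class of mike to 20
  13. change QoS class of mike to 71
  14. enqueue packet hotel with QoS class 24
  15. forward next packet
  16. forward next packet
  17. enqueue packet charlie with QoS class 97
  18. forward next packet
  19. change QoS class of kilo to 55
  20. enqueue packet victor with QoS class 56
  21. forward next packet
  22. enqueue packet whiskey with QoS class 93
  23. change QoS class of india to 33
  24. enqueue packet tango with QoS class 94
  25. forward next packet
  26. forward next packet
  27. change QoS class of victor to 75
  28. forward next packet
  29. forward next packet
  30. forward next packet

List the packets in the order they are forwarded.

add india (QoS class 73) → {india:73}
add kilo (QoS class 68) → {india:73, kilo:68}
add mike (QoS class 83) → {mike:83, india:73, kilo:68}
update india to QoS class 19 → {mike:83, kilo:68, india:19}
add oscar (QoS class 70) → {mike:83, oscar:70, kilo:68, india:19}
add echo (QoS class 67) → {mike:83, oscar:70, kilo:68, echo:67, india:19}
add uniform (QoS class 86) → {uniform:86, mike:83, oscar:70, kilo:68, echo:67, india:19}
add golf (QoS class 99) → {golf:99, uniform:86, mike:83, oscar:70, kilo:68, echo:67, india:19}
update echo to QoS class 91 → {golf:99, echo:91, uniform:86, mike:83, oscar:70, kilo:68, india:19}
forward next packet → golf; now {echo:91, uniform:86, mike:83, oscar:70, kilo:68, india:19}
forward next packet → echo; now {uniform:86, mike:83, oscar:70, kilo:68, india:19}
update mike to QoS class 20 → {uniform:86, oscar:70, kilo:68, mike:20, india:19}
update mike to QoS class 71 → {uniform:86, mike:71, oscar:70, kilo:68, india:19}
add hotel (QoS class 24) → {uniform:86, mike:71, oscar:70, kilo:68, hotel:24, india:19}
forward next packet → uniform; now {mike:71, oscar:70, kilo:68, hotel:24, india:19}
forward next packet → mike; now {oscar:70, kilo:68, hotel:24, india:19}
add charlie (QoS class 97) → {charlie:97, oscar:70, kilo:68, hotel:24, india:19}
forward next packet → charlie; now {oscar:70, kilo:68, hotel:24, india:19}
update kilo to QoS class 55 → {oscar:70, kilo:55, hotel:24, india:19}
add victor (QoS class 56) → {oscar:70, victor:56, kilo:55, hotel:24, india:19}
forward next packet → oscar; now {victor:56, kilo:55, hotel:24, india:19}
add whiskey (QoS class 93) → {whiskey:93, victor:56, kilo:55, hotel:24, india:19}
update india to QoS class 33 → {whiskey:93, victor:56, kilo:55, india:33, hotel:24}
add tango (QoS class 94) → {tango:94, whiskey:93, victor:56, kilo:55, india:33, hotel:24}
forward next packet → tango; now {whiskey:93, victor:56, kilo:55, india:33, hotel:24}
forward next packet → whiskey; now {victor:56, kilo:55, india:33, hotel:24}
update victor to QoS class 75 → {victor:75, kilo:55, india:33, hotel:24}
forward next packet → victor; now {kilo:55, india:33, hotel:24}
forward next packet → kilo; now {india:33, hotel:24}
forward next packet → india; now {hotel:24}

[golf, echo, uniform, mike, charlie, oscar, tango, whiskey, victor, kilo, india]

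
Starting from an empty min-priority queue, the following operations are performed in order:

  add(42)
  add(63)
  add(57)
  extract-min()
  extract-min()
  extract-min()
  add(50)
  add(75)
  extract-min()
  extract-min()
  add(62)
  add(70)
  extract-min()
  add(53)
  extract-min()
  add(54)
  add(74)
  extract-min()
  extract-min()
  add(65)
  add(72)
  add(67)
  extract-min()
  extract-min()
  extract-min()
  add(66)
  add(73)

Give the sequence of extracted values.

insert 42 → {42}
insert 63 → {42, 63}
insert 57 → {42, 57, 63}
extract-min → 42; now {57, 63}
extract-min → 57; now {63}
extract-min → 63; now {}
insert 50 → {50}
insert 75 → {50, 75}
extract-min → 50; now {75}
extract-min → 75; now {}
insert 62 → {62}
insert 70 → {62, 70}
extract-min → 62; now {70}
insert 53 → {53, 70}
extract-min → 53; now {70}
insert 54 → {54, 70}
insert 74 → {54, 70, 74}
extract-min → 54; now {70, 74}
extract-min → 70; now {74}
insert 65 → {65, 74}
insert 72 → {65, 72, 74}
insert 67 → {65, 67, 72, 74}
extract-min → 65; now {67, 72, 74}
extract-min → 67; now {72, 74}
extract-min → 72; now {74}
insert 66 → {66, 74}
insert 73 → {66, 73, 74}

[42, 57, 63, 50, 75, 62, 53, 54, 70, 65, 67, 72]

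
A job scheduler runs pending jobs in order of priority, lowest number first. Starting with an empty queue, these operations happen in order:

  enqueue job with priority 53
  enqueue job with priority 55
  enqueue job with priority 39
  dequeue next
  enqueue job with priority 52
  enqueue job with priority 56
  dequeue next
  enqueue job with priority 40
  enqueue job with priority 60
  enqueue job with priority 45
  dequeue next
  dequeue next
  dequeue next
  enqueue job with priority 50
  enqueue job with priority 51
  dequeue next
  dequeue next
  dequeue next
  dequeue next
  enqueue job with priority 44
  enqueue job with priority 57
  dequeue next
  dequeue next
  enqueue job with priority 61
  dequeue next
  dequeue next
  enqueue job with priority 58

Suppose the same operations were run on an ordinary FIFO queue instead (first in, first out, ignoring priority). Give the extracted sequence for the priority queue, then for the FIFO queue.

insert 53 → {53}
insert 55 → {53, 55}
insert 39 → {39, 53, 55}
dequeue next → 39; now {53, 55}
insert 52 → {52, 53, 55}
insert 56 → {52, 53, 55, 56}
dequeue next → 52; now {53, 55, 56}
insert 40 → {40, 53, 55, 56}
insert 60 → {40, 53, 55, 56, 60}
insert 45 → {40, 45, 53, 55, 56, 60}
dequeue next → 40; now {45, 53, 55, 56, 60}
dequeue next → 45; now {53, 55, 56, 60}
dequeue next → 53; now {55, 56, 60}
insert 50 → {50, 55, 56, 60}
insert 51 → {50, 51, 55, 56, 60}
dequeue next → 50; now {51, 55, 56, 60}
dequeue next → 51; now {55, 56, 60}
dequeue next → 55; now {56, 60}
dequeue next → 56; now {60}
insert 44 → {44, 60}
insert 57 → {44, 57, 60}
dequeue next → 44; now {57, 60}
dequeue next → 57; now {60}
insert 61 → {60, 61}
dequeue next → 60; now {61}
dequeue next → 61; now {}
insert 58 → {58}

priority queue: 39, 52, 40, 45, 53, 50, 51, 55, 56, 44, 57, 60, 61; FIFO queue: 53 → 55 → 39 → 52 → 56 → 40 → 60 → 45 → 50 → 51 → 44 → 57 → 61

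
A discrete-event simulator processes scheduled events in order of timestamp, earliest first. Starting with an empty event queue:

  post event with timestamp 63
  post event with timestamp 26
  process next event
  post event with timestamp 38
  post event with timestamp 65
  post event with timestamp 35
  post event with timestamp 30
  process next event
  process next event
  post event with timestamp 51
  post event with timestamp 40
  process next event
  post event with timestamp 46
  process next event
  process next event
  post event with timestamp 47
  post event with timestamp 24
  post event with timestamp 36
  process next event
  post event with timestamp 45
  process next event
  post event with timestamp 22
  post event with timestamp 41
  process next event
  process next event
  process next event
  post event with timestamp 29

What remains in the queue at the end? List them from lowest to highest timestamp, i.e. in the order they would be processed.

insert 63 → {63}
insert 26 → {26, 63}
process next event → 26; now {63}
insert 38 → {38, 63}
insert 65 → {38, 63, 65}
insert 35 → {35, 38, 63, 65}
insert 30 → {30, 35, 38, 63, 65}
process next event → 30; now {35, 38, 63, 65}
process next event → 35; now {38, 63, 65}
insert 51 → {38, 51, 63, 65}
insert 40 → {38, 40, 51, 63, 65}
process next event → 38; now {40, 51, 63, 65}
insert 46 → {40, 46, 51, 63, 65}
process next event → 40; now {46, 51, 63, 65}
process next event → 46; now {51, 63, 65}
insert 47 → {47, 51, 63, 65}
insert 24 → {24, 47, 51, 63, 65}
insert 36 → {24, 36, 47, 51, 63, 65}
process next event → 24; now {36, 47, 51, 63, 65}
insert 45 → {36, 45, 47, 51, 63, 65}
process next event → 36; now {45, 47, 51, 63, 65}
insert 22 → {22, 45, 47, 51, 63, 65}
insert 41 → {22, 41, 45, 47, 51, 63, 65}
process next event → 22; now {41, 45, 47, 51, 63, 65}
process next event → 41; now {45, 47, 51, 63, 65}
process next event → 45; now {47, 51, 63, 65}
insert 29 → {29, 47, 51, 63, 65}

29, 47, 51, 63, 65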